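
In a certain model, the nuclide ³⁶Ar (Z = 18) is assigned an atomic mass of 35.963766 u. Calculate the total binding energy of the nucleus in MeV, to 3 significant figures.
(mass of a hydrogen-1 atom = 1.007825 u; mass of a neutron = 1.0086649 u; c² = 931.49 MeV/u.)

The nucleus contains 18 protons and 36 − 18 = 18 neutrons.
Mass of separated nucleons = 18(1.007825) + 18(1.0086649) = 18.140850 + 18.1559682 = 36.2968182 u
Mass defect Δm = 36.2968182 − 35.963766 = 0.3330522 u
E_B = 0.3330522 × 931.49 = 310.235 MeV

310 MeV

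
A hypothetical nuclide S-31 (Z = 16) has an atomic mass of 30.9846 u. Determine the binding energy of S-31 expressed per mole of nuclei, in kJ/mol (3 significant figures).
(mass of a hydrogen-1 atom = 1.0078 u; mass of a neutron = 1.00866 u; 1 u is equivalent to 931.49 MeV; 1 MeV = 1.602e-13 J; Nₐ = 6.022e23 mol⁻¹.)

2.43e+10 kJ/mol

The nucleus contains 16 protons and 31 − 16 = 15 neutrons.
Total constituent mass: 16 × 1.0078 + 15 × 1.00866 = 31.25470 u
Δm = 31.25470 − 30.9846 = 0.27010 u
E_B = 0.27010 × 931.49 = 251.595 MeV
Per nucleus in joules: 251.595 MeV × 1.602e-13 J/MeV = 4.0306e-11 J
Per mole: 4.0306e-11 J × 6.022e23 mol⁻¹ = 2.4272e+13 J/mol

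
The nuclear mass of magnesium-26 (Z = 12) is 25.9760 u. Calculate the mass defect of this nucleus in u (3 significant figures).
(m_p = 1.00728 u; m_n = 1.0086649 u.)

The nucleus contains 12 protons and 26 − 12 = 14 neutrons.
Σm = 12·m_p + 14·m_n = 12.08736 + 14.1213086 = 26.2086686 u
The mass defect is 26.2086686 − 25.9760 = 0.2326686 u.

0.233 u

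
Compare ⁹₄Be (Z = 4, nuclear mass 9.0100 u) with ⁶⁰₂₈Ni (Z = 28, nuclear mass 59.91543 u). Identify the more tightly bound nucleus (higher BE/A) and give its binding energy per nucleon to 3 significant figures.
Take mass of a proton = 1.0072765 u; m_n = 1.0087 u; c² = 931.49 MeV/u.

⁹₄Be: Σm = 4(1.0072765) + 5(1.0087) = 9.0726060 u; Δm = 0.0626060 u; E_B = 58.317 MeV; E_B/A = 6.480 MeV
⁶⁰₂₈Ni: Σm = 28(1.0072765) + 32(1.0087) = 60.4821420 u; Δm = 0.5667120 u; E_B = 527.89 MeV; E_B/A = 8.798 MeV
⁶⁰₂₈Ni has the higher binding energy per nucleon, so it is the more tightly bound nucleus.

⁶⁰₂₈Ni; 8.80 MeV/nucleon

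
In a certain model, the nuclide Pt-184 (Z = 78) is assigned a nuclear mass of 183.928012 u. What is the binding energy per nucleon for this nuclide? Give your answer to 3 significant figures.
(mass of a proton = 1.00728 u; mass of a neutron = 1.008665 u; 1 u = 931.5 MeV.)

7.89 MeV/nucleon

With 78 protons and 106 neutrons (A = 184):
Total constituent mass: 78 × 1.00728 + 106 × 1.008665 = 185.486330 u
Δm = 185.486330 − 183.928012 = 1.558318 u
E_B = 1.558318 × 931.5 = 1451.57 MeV
Dividing by A = 184 gives 7.889 MeV per nucleon.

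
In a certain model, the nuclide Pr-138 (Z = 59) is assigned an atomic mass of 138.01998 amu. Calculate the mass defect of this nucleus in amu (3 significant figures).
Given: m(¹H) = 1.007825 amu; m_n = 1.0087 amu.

Σm = 59·m(¹H) + 79·m_n = 59.461675 + 79.6873 = 139.148975 amu
Mass defect Δm = 139.148975 − 138.01998 = 1.128995 amu

1.13 amu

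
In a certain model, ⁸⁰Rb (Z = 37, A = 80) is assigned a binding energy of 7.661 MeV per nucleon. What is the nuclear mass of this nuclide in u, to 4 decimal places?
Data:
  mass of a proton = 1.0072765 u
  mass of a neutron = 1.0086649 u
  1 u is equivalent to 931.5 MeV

Total binding energy = 80 × 7.661 = 612.880 MeV
Mass defect = 612.880 MeV / (931.5 MeV/u) = 0.657950 u
Constituent mass = 37(1.0072765) + 43(1.0086649) = 80.6418212 u
Nuclear mass = 80.6418212 − 0.657950 = 79.9838712 u ≈ 79.9839 u (to 4 decimal places)

79.9839 u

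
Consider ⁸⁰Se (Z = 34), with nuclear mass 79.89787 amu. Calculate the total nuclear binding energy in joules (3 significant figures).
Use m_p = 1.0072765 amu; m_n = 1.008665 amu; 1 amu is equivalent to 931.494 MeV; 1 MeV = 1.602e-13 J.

1.12e-10 J

Mass of separated nucleons = 34(1.0072765) + 46(1.008665) = 34.2474010 + 46.398590 = 80.6459910 amu
Δm = 80.6459910 − 79.89787 = 0.7481210 amu
Converting to energy: 0.7481210 amu × 931.494 MeV/amu = 696.870 MeV
In joules: 696.870 MeV × 1.602e-13 J/MeV = 1.1164e-10 J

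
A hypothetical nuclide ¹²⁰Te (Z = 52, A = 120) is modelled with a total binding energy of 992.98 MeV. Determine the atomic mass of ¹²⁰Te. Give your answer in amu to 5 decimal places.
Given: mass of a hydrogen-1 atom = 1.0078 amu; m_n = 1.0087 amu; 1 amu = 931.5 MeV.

119.93120 amu

Mass defect = 992.98 MeV / (931.5 MeV/amu) = 1.0660011 amu
Constituent mass = 52(1.0078) + 68(1.0087) = 120.9972 amu
Atomic mass = 120.9972 − 1.0660011 = 119.9311989 amu ≈ 119.93120 amu (to 5 decimal places)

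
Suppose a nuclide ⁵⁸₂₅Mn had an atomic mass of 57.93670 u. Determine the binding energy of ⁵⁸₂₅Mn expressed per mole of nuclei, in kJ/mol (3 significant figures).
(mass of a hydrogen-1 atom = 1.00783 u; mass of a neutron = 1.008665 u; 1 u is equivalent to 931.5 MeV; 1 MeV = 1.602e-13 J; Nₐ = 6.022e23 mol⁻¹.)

4.90e+10 kJ/mol

Mass of separated nucleons = 25(1.00783) + 33(1.008665) = 25.19575 + 33.285945 = 58.481695 u
The mass defect is 58.481695 − 57.93670 = 0.544995 u.
Binding energy = Δm·c² = 0.544995 × 931.5 MeV/u = 507.663 MeV
Per nucleus in joules: 507.663 MeV × 1.602e-13 J/MeV = 8.1328e-11 J
Per mole: 8.1328e-11 J × 6.022e23 mol⁻¹ = 4.8976e+13 J/mol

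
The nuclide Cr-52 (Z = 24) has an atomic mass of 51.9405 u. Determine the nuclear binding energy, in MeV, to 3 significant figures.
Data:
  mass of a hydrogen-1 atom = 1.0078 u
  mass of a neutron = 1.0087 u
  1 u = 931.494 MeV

Mass of separated nucleons = 24(1.0078) + 28(1.0087) = 24.1872 + 28.2436 = 52.4308 u
Mass defect Δm = 52.4308 − 51.9405 = 0.4903 u
E_B = 0.4903 × 931.494 = 456.712 MeV

457 MeV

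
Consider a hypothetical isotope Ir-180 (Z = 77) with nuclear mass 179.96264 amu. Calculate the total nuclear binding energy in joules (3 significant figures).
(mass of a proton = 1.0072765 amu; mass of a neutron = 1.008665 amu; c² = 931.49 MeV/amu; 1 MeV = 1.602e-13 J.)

2.22e-10 J

Total constituent mass: 77 × 1.0072765 + 103 × 1.008665 = 181.4527855 amu
The mass defect is 181.4527855 − 179.96264 = 1.4901455 amu.
Binding energy = Δm·c² = 1.4901455 × 931.49 MeV/amu = 1388.06 MeV
In joules: 1388.06 MeV × 1.602e-13 J/MeV = 2.2237e-10 J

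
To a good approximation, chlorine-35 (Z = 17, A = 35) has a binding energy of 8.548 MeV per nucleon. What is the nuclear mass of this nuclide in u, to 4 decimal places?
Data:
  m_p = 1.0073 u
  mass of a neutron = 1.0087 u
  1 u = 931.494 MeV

Total binding energy = 35 × 8.548 = 299.180 MeV
Mass defect = 299.180 MeV / (931.494 MeV/u) = 0.321183 u
Constituent mass = 17(1.0073) + 18(1.0087) = 35.2807 u
Nuclear mass = 35.2807 − 0.321183 = 34.959517 u ≈ 34.9595 u (to 4 decimal places)

34.9595 u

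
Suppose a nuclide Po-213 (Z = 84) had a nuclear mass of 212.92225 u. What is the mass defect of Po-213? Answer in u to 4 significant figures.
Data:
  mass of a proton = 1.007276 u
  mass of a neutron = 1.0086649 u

The nucleus contains 84 protons and 213 − 84 = 129 neutrons.
Total constituent mass: 84 × 1.007276 + 129 × 1.0086649 = 214.7289561 u
Δm = 214.7289561 − 212.92225 = 1.8067061 u

1.807 u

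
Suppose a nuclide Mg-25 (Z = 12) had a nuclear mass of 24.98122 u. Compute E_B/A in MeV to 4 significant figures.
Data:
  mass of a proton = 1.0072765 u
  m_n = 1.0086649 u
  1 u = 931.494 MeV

8.150 MeV/nucleon

Σm = 12·m_p + 13·m_n = 12.0873180 + 13.1126437 = 25.1999617 u
The mass defect is 25.1999617 − 24.98122 = 0.2187417 u.
Converting to energy: 0.2187417 u × 931.494 MeV/u = 203.757 MeV
Per nucleon: 203.757 / 25 = 8.150 MeV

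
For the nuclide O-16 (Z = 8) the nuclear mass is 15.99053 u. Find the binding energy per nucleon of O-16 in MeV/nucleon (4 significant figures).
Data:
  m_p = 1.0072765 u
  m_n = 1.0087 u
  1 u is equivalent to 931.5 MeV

The nucleus contains 8 protons and 16 − 8 = 8 neutrons.
Total constituent mass: 8 × 1.0072765 + 8 × 1.0087 = 16.1278120 u
Δm = 16.1278120 − 15.99053 = 0.1372820 u
Binding energy = Δm·c² = 0.1372820 × 931.5 MeV/u = 127.878 MeV
Per nucleon: 127.878 / 16 = 7.992 MeV

7.992 MeV/nucleon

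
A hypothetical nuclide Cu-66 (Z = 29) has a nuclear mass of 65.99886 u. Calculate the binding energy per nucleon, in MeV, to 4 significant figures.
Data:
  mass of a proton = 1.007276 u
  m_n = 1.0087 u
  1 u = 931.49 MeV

7.537 MeV/nucleon

Mass of separated nucleons = 29(1.007276) + 37(1.0087) = 29.211004 + 37.3219 = 66.532904 u
Mass defect Δm = 66.532904 − 65.99886 = 0.534044 u
Converting to energy: 0.534044 u × 931.49 MeV/u = 497.457 MeV
Per nucleon: 497.457 / 66 = 7.537 MeV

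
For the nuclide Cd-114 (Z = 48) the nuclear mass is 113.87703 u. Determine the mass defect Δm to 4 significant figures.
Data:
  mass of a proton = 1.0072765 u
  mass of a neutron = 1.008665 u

1.044 u

With 48 protons and 66 neutrons (A = 114):
Mass of separated nucleons = 48(1.0072765) + 66(1.008665) = 48.3492720 + 66.571890 = 114.9211620 u
Mass defect Δm = 114.9211620 − 113.87703 = 1.0441320 u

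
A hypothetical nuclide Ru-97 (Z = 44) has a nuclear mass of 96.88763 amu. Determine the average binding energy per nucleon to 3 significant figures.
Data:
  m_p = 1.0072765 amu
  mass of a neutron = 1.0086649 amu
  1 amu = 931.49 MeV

8.56 MeV/nucleon

The nucleus contains 44 protons and 97 − 44 = 53 neutrons.
Total constituent mass: 44 × 1.0072765 + 53 × 1.0086649 = 97.7794057 amu
Δm = 97.7794057 − 96.88763 = 0.8917757 amu
Converting to energy: 0.8917757 amu × 931.49 MeV/amu = 830.680 MeV
Dividing by A = 97 gives 8.564 MeV per nucleon.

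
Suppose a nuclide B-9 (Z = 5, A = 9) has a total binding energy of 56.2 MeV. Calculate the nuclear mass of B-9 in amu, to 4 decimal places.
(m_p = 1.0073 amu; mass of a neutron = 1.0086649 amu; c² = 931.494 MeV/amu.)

9.0108 amu

Mass defect = 56.2 MeV / (931.494 MeV/amu) = 0.060333 amu
Constituent mass = 5(1.0073) + 4(1.0086649) = 9.0711596 amu
Nuclear mass = 9.0711596 − 0.060333 = 9.0108266 amu ≈ 9.0108 amu (to 4 decimal places)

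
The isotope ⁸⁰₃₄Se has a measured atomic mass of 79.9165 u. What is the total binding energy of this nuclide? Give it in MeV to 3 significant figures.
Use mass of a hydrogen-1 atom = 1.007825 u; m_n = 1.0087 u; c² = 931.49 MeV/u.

Mass of separated nucleons = 34(1.007825) + 46(1.0087) = 34.266050 + 46.4002 = 80.666250 u
Δm = 80.666250 − 79.9165 = 0.749750 u
Binding energy = Δm·c² = 0.749750 × 931.49 MeV/u = 698.385 MeV

698 MeV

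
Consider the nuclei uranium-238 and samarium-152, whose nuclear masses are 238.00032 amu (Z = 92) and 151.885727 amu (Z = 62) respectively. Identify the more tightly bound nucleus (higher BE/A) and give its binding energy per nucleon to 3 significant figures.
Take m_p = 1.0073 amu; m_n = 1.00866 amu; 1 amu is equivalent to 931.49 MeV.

uranium-238: Σm = 92(1.0073) + 146(1.00866) = 239.93596 amu; Δm = 1.93564 amu; E_B = 1803.0 MeV; E_B/A = 7.576 MeV
samarium-152: Σm = 62(1.0073) + 90(1.00866) = 153.23200 amu; Δm = 1.346273 amu; E_B = 1254.0 MeV; E_B/A = 8.250 MeV
samarium-152 has the higher binding energy per nucleon, so it is the more tightly bound nucleus.

samarium-152; 8.25 MeV/nucleon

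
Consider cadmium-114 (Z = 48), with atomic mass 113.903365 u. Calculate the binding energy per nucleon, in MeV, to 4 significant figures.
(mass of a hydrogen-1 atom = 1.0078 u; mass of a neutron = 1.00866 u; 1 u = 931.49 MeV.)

8.519 MeV/nucleon

Mass of separated nucleons = 48(1.0078) + 66(1.00866) = 48.3744 + 66.57156 = 114.94596 u
Mass defect Δm = 114.94596 − 113.903365 = 1.042595 u
E_B = 1.042595 × 931.49 = 971.167 MeV
Per nucleon: 971.167 / 114 = 8.519 MeV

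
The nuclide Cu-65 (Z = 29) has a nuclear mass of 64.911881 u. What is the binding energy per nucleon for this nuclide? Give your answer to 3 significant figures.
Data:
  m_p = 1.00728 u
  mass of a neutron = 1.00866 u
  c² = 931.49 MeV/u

8.76 MeV/nucleon

The nucleus contains 29 protons and 65 − 29 = 36 neutrons.
Total constituent mass: 29 × 1.00728 + 36 × 1.00866 = 65.52288 u
Mass defect Δm = 65.52288 − 64.911881 = 0.610999 u
Binding energy = Δm·c² = 0.610999 × 931.49 MeV/u = 569.139 MeV
Per nucleon: 569.139 / 65 = 8.756 MeV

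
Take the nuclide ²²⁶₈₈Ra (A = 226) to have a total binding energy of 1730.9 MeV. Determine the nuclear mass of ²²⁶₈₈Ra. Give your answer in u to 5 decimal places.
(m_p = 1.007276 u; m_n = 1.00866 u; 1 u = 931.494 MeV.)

225.97717 u

Mass defect = 1730.9 MeV / (931.494 MeV/u) = 1.8581977 u
Constituent mass = 88(1.007276) + 138(1.00866) = 227.835368 u
Nuclear mass = 227.835368 − 1.8581977 = 225.9771703 u ≈ 225.97717 u (to 5 decimal places)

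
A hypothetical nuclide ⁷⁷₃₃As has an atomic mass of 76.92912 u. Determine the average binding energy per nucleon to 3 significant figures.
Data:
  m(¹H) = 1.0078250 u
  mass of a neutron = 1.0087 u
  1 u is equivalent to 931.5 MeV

8.61 MeV/nucleon

Z = 33, so N = A − Z = 77 − 33 = 44.
Σm = 33·m(¹H) + 44·m_n = 33.2582250 + 44.3828 = 77.6410250 u
Δm = 77.6410250 − 76.92912 = 0.7119050 u
E_B = 0.7119050 × 931.5 = 663.140 MeV
Per nucleon: 663.140 / 77 = 8.612 MeV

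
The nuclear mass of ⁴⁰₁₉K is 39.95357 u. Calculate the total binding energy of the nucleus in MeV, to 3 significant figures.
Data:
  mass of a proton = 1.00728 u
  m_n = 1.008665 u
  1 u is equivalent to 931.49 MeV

342 MeV

Z = 19, so N = A − Z = 40 − 19 = 21.
Total constituent mass: 19 × 1.00728 + 21 × 1.008665 = 40.320285 u
Mass defect Δm = 40.320285 − 39.95357 = 0.366715 u
Converting to energy: 0.366715 u × 931.49 MeV/u = 341.591 MeV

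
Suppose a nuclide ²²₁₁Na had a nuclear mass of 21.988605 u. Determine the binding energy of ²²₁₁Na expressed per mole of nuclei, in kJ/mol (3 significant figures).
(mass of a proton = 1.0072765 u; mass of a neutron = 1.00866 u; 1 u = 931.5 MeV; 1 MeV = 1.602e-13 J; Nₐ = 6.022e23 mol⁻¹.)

Σm = 11·m_p + 11·m_n = 11.0800415 + 11.09526 = 22.1753015 u
Δm = 22.1753015 − 21.988605 = 0.1866965 u
Converting to energy: 0.1866965 u × 931.5 MeV/u = 173.908 MeV
Per nucleus in joules: 173.908 MeV × 1.602e-13 J/MeV = 2.7860e-11 J
Per mole: 2.7860e-11 J × 6.022e23 mol⁻¹ = 1.6777e+13 J/mol

1.68e+10 kJ/mol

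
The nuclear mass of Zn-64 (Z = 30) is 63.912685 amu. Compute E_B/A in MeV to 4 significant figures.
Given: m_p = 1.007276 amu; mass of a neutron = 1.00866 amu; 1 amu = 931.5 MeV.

8.733 MeV/nucleon

With 30 protons and 34 neutrons (A = 64):
Mass of separated nucleons = 30(1.007276) + 34(1.00866) = 30.218280 + 34.29444 = 64.512720 amu
The mass defect is 64.512720 − 63.912685 = 0.600035 amu.
Converting to energy: 0.600035 amu × 931.5 MeV/amu = 558.933 MeV
Dividing by A = 64 gives 8.733 MeV per nucleon.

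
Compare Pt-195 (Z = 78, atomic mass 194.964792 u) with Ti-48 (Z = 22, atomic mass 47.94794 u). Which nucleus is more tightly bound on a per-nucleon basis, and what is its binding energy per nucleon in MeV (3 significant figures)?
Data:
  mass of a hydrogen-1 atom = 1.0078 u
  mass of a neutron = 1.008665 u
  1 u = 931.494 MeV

Ti-48; 8.71 MeV/nucleon

Pt-195: Σm = 78(1.0078) + 117(1.008665) = 196.622205 u; Δm = 1.657413 u; E_B = 1543.9 MeV; E_B/A = 7.917 MeV
Ti-48: Σm = 22(1.0078) + 26(1.008665) = 48.396890 u; Δm = 0.448950 u; E_B = 418.19 MeV; E_B/A = 8.712 MeV
Ti-48 has the higher binding energy per nucleon, so it is the more tightly bound nucleus.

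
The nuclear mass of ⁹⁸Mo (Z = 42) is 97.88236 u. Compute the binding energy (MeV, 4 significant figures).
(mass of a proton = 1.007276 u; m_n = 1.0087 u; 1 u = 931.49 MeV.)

848.1 MeV

The nucleus contains 42 protons and 98 − 42 = 56 neutrons.
Mass of separated nucleons = 42(1.007276) + 56(1.0087) = 42.305592 + 56.4872 = 98.792792 u
The mass defect is 98.792792 − 97.88236 = 0.910432 u.
Binding energy = Δm·c² = 0.910432 × 931.49 MeV/u = 848.058 MeV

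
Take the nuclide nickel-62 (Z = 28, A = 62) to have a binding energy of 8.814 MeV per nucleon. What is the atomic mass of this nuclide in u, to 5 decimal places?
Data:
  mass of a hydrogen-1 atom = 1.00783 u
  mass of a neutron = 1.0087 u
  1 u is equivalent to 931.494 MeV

Total binding energy = 62 × 8.814 = 546.468 MeV
Mass defect = 546.468 MeV / (931.494 MeV/u) = 0.5866576 u
Constituent mass = 28(1.00783) + 34(1.0087) = 62.51504 u
Atomic mass = 62.51504 − 0.5866576 = 61.9283824 u ≈ 61.92838 u (to 5 decimal places)

61.92838 u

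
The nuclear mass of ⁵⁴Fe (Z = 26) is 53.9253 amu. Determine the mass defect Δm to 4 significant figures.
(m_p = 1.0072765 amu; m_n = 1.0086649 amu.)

0.5065 amu

The nucleus contains 26 protons and 54 − 26 = 28 neutrons.
Mass of separated nucleons = 26(1.0072765) + 28(1.0086649) = 26.1891890 + 28.2426172 = 54.4318062 amu
Δm = 54.4318062 − 53.9253 = 0.5065062 amu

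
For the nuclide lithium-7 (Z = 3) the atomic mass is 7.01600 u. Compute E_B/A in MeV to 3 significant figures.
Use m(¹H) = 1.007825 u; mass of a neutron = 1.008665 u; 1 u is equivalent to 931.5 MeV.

Z = 3, so N = A − Z = 7 − 3 = 4.
Mass of separated nucleons = 3(1.007825) + 4(1.008665) = 3.023475 + 4.034660 = 7.058135 u
Mass defect Δm = 7.058135 − 7.01600 = 0.042135 u
Binding energy = Δm·c² = 0.042135 × 931.5 MeV/u = 39.2488 MeV
BE/A = 39.2488 MeV / 7 = 5.607 MeV/nucleon

5.61 MeV/nucleon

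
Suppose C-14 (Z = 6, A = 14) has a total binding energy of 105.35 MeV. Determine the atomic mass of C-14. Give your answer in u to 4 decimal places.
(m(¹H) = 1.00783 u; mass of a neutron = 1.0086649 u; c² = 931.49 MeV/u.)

Mass defect = 105.35 MeV / (931.49 MeV/u) = 0.113098 u
Constituent mass = 6(1.00783) + 8(1.0086649) = 14.1162992 u
Atomic mass = 14.1162992 − 0.113098 = 14.0032012 u ≈ 14.0032 u (to 4 decimal places)

14.0032 u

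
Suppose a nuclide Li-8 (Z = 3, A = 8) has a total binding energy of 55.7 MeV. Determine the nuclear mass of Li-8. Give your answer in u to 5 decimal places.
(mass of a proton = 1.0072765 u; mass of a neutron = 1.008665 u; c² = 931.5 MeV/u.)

Mass defect = 55.7 MeV / (931.5 MeV/u) = 0.0597960 u
Constituent mass = 3(1.0072765) + 5(1.008665) = 8.0651545 u
Nuclear mass = 8.0651545 − 0.0597960 = 8.0053585 u ≈ 8.00536 u (to 5 decimal places)

8.00536 u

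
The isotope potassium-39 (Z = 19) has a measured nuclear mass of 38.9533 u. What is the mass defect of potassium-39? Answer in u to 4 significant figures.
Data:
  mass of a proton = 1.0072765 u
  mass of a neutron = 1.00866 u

With 19 protons and 20 neutrons (A = 39):
Mass of separated nucleons = 19(1.0072765) + 20(1.00866) = 19.1382535 + 20.17320 = 39.3114535 u
Mass defect Δm = 39.3114535 − 38.9533 = 0.3581535 u

0.3582 u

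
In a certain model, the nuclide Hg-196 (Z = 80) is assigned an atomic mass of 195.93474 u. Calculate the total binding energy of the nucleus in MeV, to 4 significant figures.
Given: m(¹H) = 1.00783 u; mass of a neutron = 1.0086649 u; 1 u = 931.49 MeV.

1581 MeV

Mass of separated nucleons = 80(1.00783) + 116(1.0086649) = 80.62640 + 117.0051284 = 197.6315284 u
Δm = 197.6315284 − 195.93474 = 1.6967884 u
Binding energy = Δm·c² = 1.6967884 × 931.49 MeV/u = 1580.54 MeV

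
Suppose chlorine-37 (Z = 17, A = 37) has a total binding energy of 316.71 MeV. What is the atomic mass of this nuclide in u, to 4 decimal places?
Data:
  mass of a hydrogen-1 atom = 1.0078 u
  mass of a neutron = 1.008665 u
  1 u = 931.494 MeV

36.9659 u

Mass defect = 316.71 MeV / (931.494 MeV/u) = 0.340002 u
Constituent mass = 17(1.0078) + 20(1.008665) = 37.305900 u
Atomic mass = 37.305900 − 0.340002 = 36.965898 u ≈ 36.9659 u (to 4 decimal places)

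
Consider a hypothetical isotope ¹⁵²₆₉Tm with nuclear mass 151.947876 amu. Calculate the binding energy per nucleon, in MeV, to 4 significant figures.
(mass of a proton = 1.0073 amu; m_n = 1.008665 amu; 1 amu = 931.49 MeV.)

With 69 protons and 83 neutrons (A = 152):
Σm = 69·m_p + 83·m_n = 69.5037 + 83.719195 = 153.222895 amu
Mass defect Δm = 153.222895 − 151.947876 = 1.275019 amu
Binding energy = Δm·c² = 1.275019 × 931.49 MeV/amu = 1187.67 MeV
BE/A = 1187.67 MeV / 152 = 7.814 MeV/nucleon

7.814 MeV/nucleon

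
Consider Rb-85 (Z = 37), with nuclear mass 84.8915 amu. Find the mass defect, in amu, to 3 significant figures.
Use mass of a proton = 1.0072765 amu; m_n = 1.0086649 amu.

0.794 amu

Z = 37, so N = A − Z = 85 − 37 = 48.
Total constituent mass: 37 × 1.0072765 + 48 × 1.0086649 = 85.6851457 amu
Mass defect Δm = 85.6851457 − 84.8915 = 0.7936457 amu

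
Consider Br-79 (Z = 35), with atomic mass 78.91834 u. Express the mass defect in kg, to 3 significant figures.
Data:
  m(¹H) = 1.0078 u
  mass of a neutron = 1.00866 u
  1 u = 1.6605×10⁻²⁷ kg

With 35 protons and 44 neutrons (A = 79):
Mass of separated nucleons = 35(1.0078) + 44(1.00866) = 35.2730 + 44.38104 = 79.65404 u
Mass defect Δm = 79.65404 − 78.91834 = 0.73570 u
In SI units: 0.73570 u × 1.6605×10⁻²⁷ kg/u = 1.2216e-27 kg

1.22e-27 kg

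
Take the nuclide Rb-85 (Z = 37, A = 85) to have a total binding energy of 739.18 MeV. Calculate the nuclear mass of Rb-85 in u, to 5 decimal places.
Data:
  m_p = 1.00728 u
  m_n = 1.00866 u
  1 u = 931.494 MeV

Mass defect = 739.18 MeV / (931.494 MeV/u) = 0.7935424 u
Constituent mass = 37(1.00728) + 48(1.00866) = 85.68504 u
Nuclear mass = 85.68504 − 0.7935424 = 84.8914976 u ≈ 84.89150 u (to 5 decimal places)

84.89150 u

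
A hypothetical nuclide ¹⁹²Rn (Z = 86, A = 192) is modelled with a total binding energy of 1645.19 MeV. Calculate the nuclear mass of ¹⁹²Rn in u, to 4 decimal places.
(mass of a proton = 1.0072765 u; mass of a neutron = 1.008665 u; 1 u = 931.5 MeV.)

191.7781 u

Mass defect = 1645.19 MeV / (931.5 MeV/u) = 1.766173 u
Constituent mass = 86(1.0072765) + 106(1.008665) = 193.5442690 u
Nuclear mass = 193.5442690 − 1.766173 = 191.7780960 u ≈ 191.7781 u (to 4 decimal places)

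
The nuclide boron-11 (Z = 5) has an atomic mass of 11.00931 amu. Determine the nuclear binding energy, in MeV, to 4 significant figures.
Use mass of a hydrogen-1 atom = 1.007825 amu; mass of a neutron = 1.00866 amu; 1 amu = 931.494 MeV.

76.17 MeV

Z = 5, so N = A − Z = 11 − 5 = 6.
Mass of separated nucleons = 5(1.007825) + 6(1.00866) = 5.039125 + 6.05196 = 11.091085 amu
The mass defect is 11.091085 − 11.00931 = 0.081775 amu.
E_B = 0.081775 × 931.494 = 76.1729 MeV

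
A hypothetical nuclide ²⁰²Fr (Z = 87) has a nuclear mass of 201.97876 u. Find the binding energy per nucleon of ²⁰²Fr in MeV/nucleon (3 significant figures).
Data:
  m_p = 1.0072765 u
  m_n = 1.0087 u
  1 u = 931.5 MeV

Z = 87, so N = A − Z = 202 − 87 = 115.
Total constituent mass: 87 × 1.0072765 + 115 × 1.0087 = 203.6335555 u
Mass defect Δm = 203.6335555 − 201.97876 = 1.6547955 u
Binding energy = Δm·c² = 1.6547955 × 931.5 MeV/u = 1541.44 MeV
Per nucleon: 1541.44 / 202 = 7.631 MeV

7.63 MeV/nucleon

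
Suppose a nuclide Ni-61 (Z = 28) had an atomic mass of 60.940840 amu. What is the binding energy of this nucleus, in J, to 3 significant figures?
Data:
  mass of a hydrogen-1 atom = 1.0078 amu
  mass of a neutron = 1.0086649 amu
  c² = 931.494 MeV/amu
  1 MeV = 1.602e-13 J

8.41e-11 J

Mass of separated nucleons = 28(1.0078) + 33(1.0086649) = 28.2184 + 33.2859417 = 61.5043417 amu
Δm = 61.5043417 − 60.940840 = 0.5635017 amu
E_B = 0.5635017 × 931.494 = 524.898 MeV
In joules: 524.898 MeV × 1.602e-13 J/MeV = 8.4089e-11 J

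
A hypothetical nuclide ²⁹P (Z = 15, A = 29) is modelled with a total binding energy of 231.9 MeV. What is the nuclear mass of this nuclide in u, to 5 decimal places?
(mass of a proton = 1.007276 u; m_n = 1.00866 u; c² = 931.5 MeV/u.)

28.98143 u

Mass defect = 231.9 MeV / (931.5 MeV/u) = 0.2489533 u
Constituent mass = 15(1.007276) + 14(1.00866) = 29.230380 u
Nuclear mass = 29.230380 − 0.2489533 = 28.9814267 u ≈ 28.98143 u (to 5 decimal places)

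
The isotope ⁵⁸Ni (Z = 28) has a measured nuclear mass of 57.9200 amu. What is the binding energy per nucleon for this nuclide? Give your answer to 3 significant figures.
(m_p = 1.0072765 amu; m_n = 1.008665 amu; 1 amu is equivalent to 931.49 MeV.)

Σm = 28·m_p + 30·m_n = 28.2037420 + 30.259950 = 58.4636920 amu
Δm = 58.4636920 − 57.9200 = 0.5436920 amu
Converting to energy: 0.5436920 amu × 931.49 MeV/amu = 506.444 MeV
Dividing by A = 58 gives 8.732 MeV per nucleon.

8.73 MeV/nucleon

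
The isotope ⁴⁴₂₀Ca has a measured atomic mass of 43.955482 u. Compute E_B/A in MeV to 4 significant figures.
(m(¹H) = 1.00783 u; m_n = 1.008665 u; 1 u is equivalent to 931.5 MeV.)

Σm = 20·m(¹H) + 24·m_n = 20.15660 + 24.207960 = 44.364560 u
The mass defect is 44.364560 − 43.955482 = 0.409078 u.
Binding energy = Δm·c² = 0.409078 × 931.5 MeV/u = 381.056 MeV
Per nucleon: 381.056 / 44 = 8.660 MeV

8.660 MeV/nucleon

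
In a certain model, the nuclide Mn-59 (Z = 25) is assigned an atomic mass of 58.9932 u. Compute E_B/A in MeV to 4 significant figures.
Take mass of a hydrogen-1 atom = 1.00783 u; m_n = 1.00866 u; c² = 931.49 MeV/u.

Z = 25, so N = A − Z = 59 − 25 = 34.
Σm = 25·m(¹H) + 34·m_n = 25.19575 + 34.29444 = 59.49019 u
The mass defect is 59.49019 − 58.9932 = 0.49699 u.
Binding energy = Δm·c² = 0.49699 × 931.49 MeV/u = 462.941 MeV
Dividing by A = 59 gives 7.846 MeV per nucleon.

7.846 MeV/nucleon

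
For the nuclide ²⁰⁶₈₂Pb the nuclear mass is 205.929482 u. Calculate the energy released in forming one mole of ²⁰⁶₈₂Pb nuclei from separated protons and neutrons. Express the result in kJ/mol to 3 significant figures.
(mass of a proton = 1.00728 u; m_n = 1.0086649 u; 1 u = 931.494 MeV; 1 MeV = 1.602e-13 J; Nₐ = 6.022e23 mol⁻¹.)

Σm = 82·m_p + 124·m_n = 82.59696 + 125.0744476 = 207.6714076 u
The mass defect is 207.6714076 − 205.929482 = 1.7419256 u.
Binding energy = Δm·c² = 1.7419256 × 931.494 MeV/u = 1622.59 MeV
Per nucleus in joules: 1622.59 MeV × 1.602e-13 J/MeV = 2.5994e-10 J
Per mole: 2.5994e-10 J × 6.022e23 mol⁻¹ = 1.5654e+14 J/mol

1.57e+11 kJ/mol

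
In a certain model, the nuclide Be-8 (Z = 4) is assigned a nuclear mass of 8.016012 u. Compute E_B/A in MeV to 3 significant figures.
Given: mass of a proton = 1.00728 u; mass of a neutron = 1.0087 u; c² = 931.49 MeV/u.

The nucleus contains 4 protons and 8 − 4 = 4 neutrons.
Total constituent mass: 4 × 1.00728 + 4 × 1.0087 = 8.06392 u
The mass defect is 8.06392 − 8.016012 = 0.047908 u.
E_B = 0.047908 × 931.49 = 44.6258 MeV
Dividing by A = 8 gives 5.578 MeV per nucleon.

5.58 MeV/nucleon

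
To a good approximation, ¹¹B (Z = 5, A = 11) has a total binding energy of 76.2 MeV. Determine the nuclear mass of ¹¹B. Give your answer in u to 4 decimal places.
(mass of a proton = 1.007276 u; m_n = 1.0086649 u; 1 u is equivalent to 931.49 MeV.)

Mass defect = 76.2 MeV / (931.49 MeV/u) = 0.081804 u
Constituent mass = 5(1.007276) + 6(1.0086649) = 11.0883694 u
Nuclear mass = 11.0883694 − 0.081804 = 11.0065654 u ≈ 11.0066 u (to 4 decimal places)

11.0066 u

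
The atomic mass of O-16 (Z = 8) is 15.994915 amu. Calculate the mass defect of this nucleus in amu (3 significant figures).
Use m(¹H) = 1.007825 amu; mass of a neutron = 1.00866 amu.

0.137 amu

Z = 8, so N = A − Z = 16 − 8 = 8.
Σm = 8·m(¹H) + 8·m_n = 8.062600 + 8.06928 = 16.131880 amu
Mass defect Δm = 16.131880 − 15.994915 = 0.136965 amu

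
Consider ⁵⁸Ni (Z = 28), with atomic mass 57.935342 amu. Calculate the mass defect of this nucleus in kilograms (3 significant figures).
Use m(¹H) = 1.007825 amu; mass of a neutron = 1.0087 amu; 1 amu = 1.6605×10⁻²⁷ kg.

With 28 protons and 30 neutrons (A = 58):
Σm = 28·m(¹H) + 30·m_n = 28.219100 + 30.2610 = 58.480100 amu
Mass defect Δm = 58.480100 − 57.935342 = 0.544758 amu
In SI units: 0.544758 amu × 1.6605×10⁻²⁷ kg/amu = 9.0457e-28 kg

9.05e-28 kg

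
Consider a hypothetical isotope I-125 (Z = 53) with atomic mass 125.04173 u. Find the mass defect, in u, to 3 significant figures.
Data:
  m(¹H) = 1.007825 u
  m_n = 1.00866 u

0.997 u

Total constituent mass: 53 × 1.007825 + 72 × 1.00866 = 126.038245 u
Δm = 126.038245 − 125.04173 = 0.996515 u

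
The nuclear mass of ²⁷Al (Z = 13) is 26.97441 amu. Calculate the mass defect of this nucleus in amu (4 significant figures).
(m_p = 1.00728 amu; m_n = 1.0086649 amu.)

Z = 13, so N = A − Z = 27 − 13 = 14.
Total constituent mass: 13 × 1.00728 + 14 × 1.0086649 = 27.2159486 amu
Δm = 27.2159486 − 26.97441 = 0.2415386 amu

0.2415 amu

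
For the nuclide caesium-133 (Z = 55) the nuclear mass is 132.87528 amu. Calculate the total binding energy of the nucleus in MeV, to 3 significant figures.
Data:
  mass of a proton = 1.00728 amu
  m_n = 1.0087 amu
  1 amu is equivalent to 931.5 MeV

1120 MeV

The nucleus contains 55 protons and 133 − 55 = 78 neutrons.
Mass of separated nucleons = 55(1.00728) + 78(1.0087) = 55.40040 + 78.6786 = 134.07900 amu
The mass defect is 134.07900 − 132.87528 = 1.20372 amu.
E_B = 1.20372 × 931.5 = 1121.27 MeV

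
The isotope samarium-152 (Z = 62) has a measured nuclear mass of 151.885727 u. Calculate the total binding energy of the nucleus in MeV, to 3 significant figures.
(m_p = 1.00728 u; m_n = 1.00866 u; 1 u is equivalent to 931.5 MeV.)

Z = 62, so N = A − Z = 152 − 62 = 90.
Mass of separated nucleons = 62(1.00728) + 90(1.00866) = 62.45136 + 90.77940 = 153.23076 u
Mass defect Δm = 153.23076 − 151.885727 = 1.345033 u
Converting to energy: 1.345033 u × 931.5 MeV/u = 1252.90 MeV

1250 MeV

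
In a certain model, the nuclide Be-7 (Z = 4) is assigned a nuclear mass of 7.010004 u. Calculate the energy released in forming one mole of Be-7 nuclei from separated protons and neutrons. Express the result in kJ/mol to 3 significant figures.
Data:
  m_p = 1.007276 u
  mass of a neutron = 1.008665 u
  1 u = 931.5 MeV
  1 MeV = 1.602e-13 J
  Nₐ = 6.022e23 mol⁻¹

4.05e+09 kJ/mol

Σm = 4·m_p + 3·m_n = 4.029104 + 3.025995 = 7.055099 u
Mass defect Δm = 7.055099 − 7.010004 = 0.045095 u
E_B = 0.045095 × 931.5 = 42.0060 MeV
Per nucleus in joules: 42.0060 MeV × 1.602e-13 J/MeV = 6.7294e-12 J
Per mole: 6.7294e-12 J × 6.022e23 mol⁻¹ = 4.0524e+12 J/mol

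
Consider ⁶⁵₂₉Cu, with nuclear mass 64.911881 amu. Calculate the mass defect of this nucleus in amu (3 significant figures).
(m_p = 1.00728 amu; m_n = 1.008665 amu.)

Z = 29, so N = A − Z = 65 − 29 = 36.
Σm = 29·m_p + 36·m_n = 29.21112 + 36.311940 = 65.523060 amu
Δm = 65.523060 − 64.911881 = 0.611179 amu

0.611 amu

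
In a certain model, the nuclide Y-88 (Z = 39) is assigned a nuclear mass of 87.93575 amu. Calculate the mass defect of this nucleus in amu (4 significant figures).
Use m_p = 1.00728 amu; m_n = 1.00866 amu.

Total constituent mass: 39 × 1.00728 + 49 × 1.00866 = 88.70826 amu
Mass defect Δm = 88.70826 − 87.93575 = 0.77251 amu

0.7725 amu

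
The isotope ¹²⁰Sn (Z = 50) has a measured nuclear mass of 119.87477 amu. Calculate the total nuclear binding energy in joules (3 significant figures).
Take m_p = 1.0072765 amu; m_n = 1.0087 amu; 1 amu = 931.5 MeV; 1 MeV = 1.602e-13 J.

1.64e-10 J

The nucleus contains 50 protons and 120 − 50 = 70 neutrons.
Mass of separated nucleons = 50(1.0072765) + 70(1.0087) = 50.3638250 + 70.6090 = 120.9728250 amu
Mass defect Δm = 120.9728250 − 119.87477 = 1.0980550 amu
Converting to energy: 1.0980550 amu × 931.5 MeV/amu = 1022.84 MeV
In joules: 1022.84 MeV × 1.602e-13 J/MeV = 1.6386e-10 J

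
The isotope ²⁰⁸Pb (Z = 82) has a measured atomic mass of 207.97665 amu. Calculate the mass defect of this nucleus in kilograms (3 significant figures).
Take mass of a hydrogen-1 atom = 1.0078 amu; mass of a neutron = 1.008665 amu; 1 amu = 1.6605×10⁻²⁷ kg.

2.91e-27 kg

The nucleus contains 82 protons and 208 − 82 = 126 neutrons.
Σm = 82·m(¹H) + 126·m_n = 82.6396 + 127.091790 = 209.731390 amu
Mass defect Δm = 209.731390 − 207.97665 = 1.754740 amu
In SI units: 1.754740 amu × 1.6605×10⁻²⁷ kg/amu = 2.9137e-27 kg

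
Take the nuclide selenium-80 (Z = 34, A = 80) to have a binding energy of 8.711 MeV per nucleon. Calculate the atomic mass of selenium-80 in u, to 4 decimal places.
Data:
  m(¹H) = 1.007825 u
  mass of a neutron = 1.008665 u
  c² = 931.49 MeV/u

Total binding energy = 80 × 8.711 = 696.880 MeV
Mass defect = 696.880 MeV / (931.49 MeV/u) = 0.748135 u
Constituent mass = 34(1.007825) + 46(1.008665) = 80.664640 u
Atomic mass = 80.664640 − 0.748135 = 79.916505 u ≈ 79.9165 u (to 4 decimal places)

79.9165 u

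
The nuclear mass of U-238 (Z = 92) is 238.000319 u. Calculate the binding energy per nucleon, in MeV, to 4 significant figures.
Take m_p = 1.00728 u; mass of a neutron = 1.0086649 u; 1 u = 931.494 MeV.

With 92 protons and 146 neutrons (A = 238):
Σm = 92·m_p + 146·m_n = 92.66976 + 147.2650754 = 239.9348354 u
Δm = 239.9348354 − 238.000319 = 1.9345164 u
Converting to energy: 1.9345164 u × 931.494 MeV/u = 1801.99 MeV
Dividing by A = 238 gives 7.571 MeV per nucleon.

7.571 MeV/nucleon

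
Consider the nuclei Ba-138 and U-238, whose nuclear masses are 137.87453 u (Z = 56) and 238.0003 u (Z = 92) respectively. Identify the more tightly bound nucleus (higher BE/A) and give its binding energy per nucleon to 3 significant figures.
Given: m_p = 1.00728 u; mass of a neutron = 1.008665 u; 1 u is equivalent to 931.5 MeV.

Ba-138; 8.39 MeV/nucleon

Ba-138: Σm = 56(1.00728) + 82(1.008665) = 139.118210 u; Δm = 1.243680 u; E_B = 1158.488 MeV; E_B/A = 8.3948 MeV
U-238: Σm = 92(1.00728) + 146(1.008665) = 239.934850 u; Δm = 1.934550 u; E_B = 1802.03 MeV; E_B/A = 7.572 MeV
Ba-138 has the higher binding energy per nucleon, so it is the more tightly bound nucleus.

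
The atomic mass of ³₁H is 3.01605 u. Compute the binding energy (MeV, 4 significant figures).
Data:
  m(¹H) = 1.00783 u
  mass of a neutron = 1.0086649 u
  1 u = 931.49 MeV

8.486 MeV

Total constituent mass: 1 × 1.00783 + 2 × 1.0086649 = 3.0251598 u
The mass defect is 3.0251598 − 3.01605 = 0.0091098 u.
Converting to energy: 0.0091098 u × 931.49 MeV/u = 8.48569 MeV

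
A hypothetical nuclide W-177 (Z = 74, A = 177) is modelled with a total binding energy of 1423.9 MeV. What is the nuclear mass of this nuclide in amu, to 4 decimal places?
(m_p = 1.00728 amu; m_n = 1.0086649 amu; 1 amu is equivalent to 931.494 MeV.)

Mass defect = 1423.9 MeV / (931.494 MeV/amu) = 1.528620 amu
Constituent mass = 74(1.00728) + 103(1.0086649) = 178.4312047 amu
Nuclear mass = 178.4312047 − 1.528620 = 176.9025847 amu ≈ 176.9026 amu (to 4 decimal places)

176.9026 amu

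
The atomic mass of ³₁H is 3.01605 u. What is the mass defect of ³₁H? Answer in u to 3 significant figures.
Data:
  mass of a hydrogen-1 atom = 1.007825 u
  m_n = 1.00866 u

0.00910 u

Z = 1, so N = A − Z = 3 − 1 = 2.
Σm = 1·m(¹H) + 2·m_n = 1.007825 + 2.01732 = 3.025145 u
The mass defect is 3.025145 − 3.01605 = 0.009095 u.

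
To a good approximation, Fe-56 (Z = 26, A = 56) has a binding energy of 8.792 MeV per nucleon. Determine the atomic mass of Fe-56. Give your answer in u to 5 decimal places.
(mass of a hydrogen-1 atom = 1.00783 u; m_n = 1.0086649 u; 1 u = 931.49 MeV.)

55.93496 u

Total binding energy = 56 × 8.792 = 492.352 MeV
Mass defect = 492.352 MeV / (931.49 MeV/u) = 0.5285639 u
Constituent mass = 26(1.00783) + 30(1.0086649) = 56.4635270 u
Atomic mass = 56.4635270 − 0.5285639 = 55.9349631 u ≈ 55.93496 u (to 5 decimal places)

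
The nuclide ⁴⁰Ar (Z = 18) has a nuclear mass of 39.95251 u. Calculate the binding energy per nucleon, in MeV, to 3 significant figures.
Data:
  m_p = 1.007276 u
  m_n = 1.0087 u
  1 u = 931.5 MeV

8.61 MeV/nucleon

Z = 18, so N = A − Z = 40 − 18 = 22.
Mass of separated nucleons = 18(1.007276) + 22(1.0087) = 18.130968 + 22.1914 = 40.322368 u
The mass defect is 40.322368 − 39.95251 = 0.369858 u.
Binding energy = Δm·c² = 0.369858 × 931.5 MeV/u = 344.523 MeV
Dividing by A = 40 gives 8.613 MeV per nucleon.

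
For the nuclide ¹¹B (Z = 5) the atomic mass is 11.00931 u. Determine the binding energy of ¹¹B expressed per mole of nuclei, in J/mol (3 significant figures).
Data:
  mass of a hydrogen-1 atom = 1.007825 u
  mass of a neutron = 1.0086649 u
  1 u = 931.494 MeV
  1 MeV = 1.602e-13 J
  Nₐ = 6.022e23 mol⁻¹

With 5 protons and 6 neutrons (A = 11):
Mass of separated nucleons = 5(1.007825) + 6(1.0086649) = 5.039125 + 6.0519894 = 11.0911144 u
Δm = 11.0911144 − 11.00931 = 0.0818044 u
Binding energy = Δm·c² = 0.0818044 × 931.494 MeV/u = 76.2003 MeV
Per nucleus in joules: 76.2003 MeV × 1.602e-13 J/MeV = 1.2207e-11 J
Per mole: 1.2207e-11 J × 6.022e23 mol⁻¹ = 7.3511e+12 J/mol

7.35e+12 J/mol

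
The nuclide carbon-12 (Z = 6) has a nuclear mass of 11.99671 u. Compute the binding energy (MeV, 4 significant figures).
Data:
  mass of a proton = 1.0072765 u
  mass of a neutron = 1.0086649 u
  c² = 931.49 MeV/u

Z = 6, so N = A − Z = 12 − 6 = 6.
Σm = 6·m_p + 6·m_n = 6.0436590 + 6.0519894 = 12.0956484 u
Mass defect Δm = 12.0956484 − 11.99671 = 0.0989384 u
Binding energy = Δm·c² = 0.0989384 × 931.49 MeV/u = 92.1601 MeV

92.16 MeV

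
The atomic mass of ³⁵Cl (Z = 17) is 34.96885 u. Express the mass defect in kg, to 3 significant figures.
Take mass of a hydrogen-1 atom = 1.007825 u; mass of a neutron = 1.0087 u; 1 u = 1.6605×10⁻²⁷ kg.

Σm = 17·m(¹H) + 18·m_n = 17.133025 + 18.1566 = 35.289625 u
Mass defect Δm = 35.289625 − 34.96885 = 0.320775 u
In SI units: 0.320775 u × 1.6605×10⁻²⁷ kg/u = 5.3265e-28 kg

5.33e-28 kg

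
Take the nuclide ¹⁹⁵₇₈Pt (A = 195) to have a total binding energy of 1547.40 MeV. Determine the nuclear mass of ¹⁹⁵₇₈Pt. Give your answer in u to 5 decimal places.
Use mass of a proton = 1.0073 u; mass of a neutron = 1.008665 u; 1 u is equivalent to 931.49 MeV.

Mass defect = 1547.40 MeV / (931.49 MeV/u) = 1.6612095 u
Constituent mass = 78(1.0073) + 117(1.008665) = 196.583205 u
Nuclear mass = 196.583205 − 1.6612095 = 194.9219955 u ≈ 194.92200 u (to 5 decimal places)

194.92200 u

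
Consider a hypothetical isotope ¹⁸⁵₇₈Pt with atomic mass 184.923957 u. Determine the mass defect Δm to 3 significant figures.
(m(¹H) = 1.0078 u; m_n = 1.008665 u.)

1.61 u

With 78 protons and 107 neutrons (A = 185):
Total constituent mass: 78 × 1.0078 + 107 × 1.008665 = 186.535555 u
Mass defect Δm = 186.535555 − 184.923957 = 1.611598 u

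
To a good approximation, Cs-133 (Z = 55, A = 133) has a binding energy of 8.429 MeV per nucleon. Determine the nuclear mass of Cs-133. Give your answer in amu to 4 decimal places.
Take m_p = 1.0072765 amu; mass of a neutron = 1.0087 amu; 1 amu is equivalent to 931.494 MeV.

132.8753 amu

Total binding energy = 133 × 8.429 = 1121.057 MeV
Mass defect = 1121.057 MeV / (931.494 MeV/amu) = 1.203504 amu
Constituent mass = 55(1.0072765) + 78(1.0087) = 134.0788075 amu
Nuclear mass = 134.0788075 − 1.203504 = 132.8753035 amu ≈ 132.8753 amu (to 4 decimal places)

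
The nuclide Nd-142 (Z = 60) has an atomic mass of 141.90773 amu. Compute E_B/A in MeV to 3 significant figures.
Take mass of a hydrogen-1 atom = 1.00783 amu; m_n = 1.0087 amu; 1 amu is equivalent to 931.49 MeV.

8.37 MeV/nucleon

The nucleus contains 60 protons and 142 − 60 = 82 neutrons.
Total constituent mass: 60 × 1.00783 + 82 × 1.0087 = 143.18320 amu
Mass defect Δm = 143.18320 − 141.90773 = 1.27547 amu
Converting to energy: 1.27547 amu × 931.49 MeV/amu = 1188.09 MeV
BE/A = 1188.09 MeV / 142 = 8.367 MeV/nucleon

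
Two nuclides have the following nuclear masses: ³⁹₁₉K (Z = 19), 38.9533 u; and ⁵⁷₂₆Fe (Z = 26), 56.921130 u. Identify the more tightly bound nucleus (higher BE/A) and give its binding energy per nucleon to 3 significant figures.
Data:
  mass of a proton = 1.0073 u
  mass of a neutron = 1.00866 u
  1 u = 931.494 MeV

³⁹₁₉K: Σm = 19(1.0073) + 20(1.00866) = 39.31190 u; Δm = 0.35860 u; E_B = 334.034 MeV; E_B/A = 8.56497 MeV
⁵⁷₂₆Fe: Σm = 26(1.0073) + 31(1.00866) = 57.45826 u; Δm = 0.537130 u; E_B = 500.33 MeV; E_B/A = 8.778 MeV
⁵⁷₂₆Fe has the higher binding energy per nucleon, so it is the more tightly bound nucleus.

⁵⁷₂₆Fe; 8.78 MeV/nucleon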